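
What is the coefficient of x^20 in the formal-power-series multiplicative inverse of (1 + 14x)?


The inverse is 1/(1 + 14x). Apply the geometric identity 1/(1 - y) = sum_{k>=0} y^k with y = -14x:
1/(1 + 14x) = sum_{k>=0} (-14)^k x^k.
So the coefficient of x^20 is (-14)^20 = 83668255425284801560576.

83668255425284801560576


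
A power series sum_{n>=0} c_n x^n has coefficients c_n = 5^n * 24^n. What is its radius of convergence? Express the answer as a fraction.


By the root test (Cauchy-Hadamard), the radius is R = 1 / limsup_n |c_n|^(1/n).
Here |c_n|^(1/n) = (5^n * 24^n)^(1/n) = 5 * 24 = 120 for all n.
So R = 1/120 = 1/120.

1/120


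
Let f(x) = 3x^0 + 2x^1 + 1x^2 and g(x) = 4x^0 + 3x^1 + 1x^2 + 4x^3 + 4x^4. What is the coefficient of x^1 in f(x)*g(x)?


Cauchy product at x^1:
3*3 + 2*4
= 17

17


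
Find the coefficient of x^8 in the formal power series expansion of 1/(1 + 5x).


Write 1/(1 + c x) = 1/(1 - (-c) x) and apply the geometric-series identity
1/(1 - y) = sum_{k>=0} y^k to get 1/(1 + c x) = sum_{k>=0} (-c)^k x^k.
So the coefficient of x^k is (-c)^k = (-1)^k * c^k.
Here c = 5 and k = 8:
(-5)^8 = 1 * 390625 = 390625

390625


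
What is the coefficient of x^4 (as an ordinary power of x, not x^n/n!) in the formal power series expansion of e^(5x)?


The exponential series is e^y = sum_{k>=0} y^k / k!. Substituting y = 5x gives
e^(5x) = sum_{k>=0} 5^k x^k / k!.
So the coefficient of x^n is a^n/n! with a = 5, n = 4:
5^4 / 4! = 625/24 = 625/24

625/24


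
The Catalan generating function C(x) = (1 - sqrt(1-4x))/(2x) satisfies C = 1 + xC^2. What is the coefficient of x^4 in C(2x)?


Substituting x -> 2x scales the n-th coefficient by 2^n, so [x^4] C(2x) = 2^4 * C_4.
C_4 = C(2*4, 4)/(5) = 70/5 = 14.
So 2^4 * 14 = 16 * 14 = 224.

224


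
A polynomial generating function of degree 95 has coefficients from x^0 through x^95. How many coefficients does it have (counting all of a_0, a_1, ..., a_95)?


A polynomial of degree 95 takes the form a_0 + a_1 x + ... + a_95 x^95.
The number of coefficients is 95 + 1 = 96.

96


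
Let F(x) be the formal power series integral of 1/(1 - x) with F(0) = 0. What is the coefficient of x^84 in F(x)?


1/(1 - x) = sum_{k>=0} x^k. Integrating termwise and using F(0) = 0 gives
F(x) = sum_{k>=0} x^(k+1) / (k+1) = sum_{m>=1} x^m / m = -ln(1 - x).
So the coefficient of x^84 is 1/84 = 1/84.

1/84


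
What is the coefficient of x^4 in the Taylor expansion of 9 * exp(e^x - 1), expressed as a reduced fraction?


exp(e^x - 1) = sum_{k>=0} Bell_k x^k / k!, where Bell_k is the k-th Bell number.
So the coefficient of x^4 is 9 * Bell_4 / 4!.
Computing: Bell_4 = 15 and 4! = 24, giving
9 * 15/24 = 45/8.

45/8


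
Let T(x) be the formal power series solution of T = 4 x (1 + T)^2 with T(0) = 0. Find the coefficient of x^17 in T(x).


Apply the Lagrange inversion formula: if T = 4 x * phi(T) with phi(t) = (1 + t)^2, then [x^n] T = 4^n * (1/n) [t^(n-1)] phi(t)^n = 4^n * (1/n) [t^(n-1)] (1 + t)^(2n) = 4^n * (1/n) C(2n, n-1).
Using the identity C(2n, n-1) = C(2n, n) * n / (n+1), the unscaled factor equals C(2n, n) / (n+1) = C_n, the n-th Catalan number.
For n = 17: C_17 = C(34, 17) / 18 = 2333606220/18 = 129644790.
With the 4^17 = 17179869184 factor, the coefficient is 17179869184 * 129644790 = 2227280532587151360.

2227280532587151360


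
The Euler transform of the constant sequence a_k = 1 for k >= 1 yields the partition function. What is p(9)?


The Euler transform converts the sequence a_k = 1 into the number of integer partitions.
Using the recurrence or dynamic programming:
p(9) = 30

30


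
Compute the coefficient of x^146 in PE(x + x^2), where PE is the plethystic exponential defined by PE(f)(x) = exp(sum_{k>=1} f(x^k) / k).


With f(x) = x + x^2, the exponent is sum_{k>=1} (x^k + x^(2k)) / k = -ln(1 - x) - ln(1 - x^2). Exponentiating:
PE(x + x^2) = 1 / ((1 - x)(1 - x^2)).
This is the generating function for partitions of n into parts of size 1 or 2. The number of 2's can be any j in 0..73, and the rest are 1's, so
[x^146] = floor(146/2) + 1 = 74.

74


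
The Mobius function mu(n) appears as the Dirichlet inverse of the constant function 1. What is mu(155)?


155 = 5 * 31 (all distinct primes).
mu(155) = (-1)^2 = 1

1


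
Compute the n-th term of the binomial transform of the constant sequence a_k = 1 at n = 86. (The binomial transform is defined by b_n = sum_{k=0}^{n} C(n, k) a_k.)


With a_k = 1 for all k, b_n = sum_{k=0}^{n} C(n, k) = 2^n by the binomial theorem.
For n = 86: 2^86 = 77371252455336267181195264.

77371252455336267181195264


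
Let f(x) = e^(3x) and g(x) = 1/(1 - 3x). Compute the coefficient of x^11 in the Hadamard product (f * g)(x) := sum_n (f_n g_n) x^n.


Expanding: f_k = 3^k/k! (from e^(3x)) and g_k = 3^k (from 1/(1 - 3x)). So the Hadamard coefficient (f * g)_k = 3^k 3^k / k! = (9)^k / k!.
For k = 11: 9^11/11! = 31381059609/39916800 = 387420489/492800.

387420489/492800


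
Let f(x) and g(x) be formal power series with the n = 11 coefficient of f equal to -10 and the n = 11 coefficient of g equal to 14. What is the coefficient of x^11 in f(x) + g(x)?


Addition of formal power series is termwise.
The coefficient of x^11 in f + g = -10 + 14
= 4

4


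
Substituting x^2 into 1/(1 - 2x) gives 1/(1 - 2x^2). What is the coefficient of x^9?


Since 1/(1 - 2x^2) only has even powers of x,
the coefficient of x^9 (odd) is 0.

0


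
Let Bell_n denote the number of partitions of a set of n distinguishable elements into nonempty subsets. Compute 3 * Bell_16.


Bell_16 can be computed from the Bell triangle or from Dobinski's identity Bell_n = (1/e) * sum_{k>=0} k^n / k!.
Computing Bell_16 = 10480142147.
Then 3 * 10480142147 = 31440426441.

31440426441


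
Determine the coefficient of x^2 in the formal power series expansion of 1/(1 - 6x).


The geometric series identity gives 1/(1 - c x) = sum_{k>=0} c^k x^k, so the coefficient of x^k is c^k.
Here c = 6 and k = 2.
Computing: 6^2 = 36

36


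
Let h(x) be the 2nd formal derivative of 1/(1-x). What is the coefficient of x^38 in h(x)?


Differentiating 2 times: d^2/dx^2 [1/(1-x)] = 2!/(1-x)^3.
The expansion 1/(1-x)^3 = sum_{k>=0} C(k+2, 2) x^k, so the coefficient of x^n in 2!/(1-x)^3 is 2! * C(n+2, 2).
For n = 38: 2 * C(40, 2) = 2 * 780 = 1560

1560


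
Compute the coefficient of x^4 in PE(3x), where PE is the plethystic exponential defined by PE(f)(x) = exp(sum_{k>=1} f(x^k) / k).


With f(x) = 3x, the exponent is sum_{k>=1} 3 x^k / k = 3 * (-ln(1 - x)). Exponentiating:
PE(3x) = exp(-3 ln(1 - x)) = 1/(1 - x)^3.
By the negative binomial expansion, [x^n] 1/(1 - x)^3 = C(n + 2, 2).
For n = 4: C(6, 2) = 15.

15


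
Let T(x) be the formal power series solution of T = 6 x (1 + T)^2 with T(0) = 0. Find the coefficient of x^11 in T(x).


Apply the Lagrange inversion formula: if T = 6 x * phi(T) with phi(t) = (1 + t)^2, then [x^n] T = 6^n * (1/n) [t^(n-1)] phi(t)^n = 6^n * (1/n) [t^(n-1)] (1 + t)^(2n) = 6^n * (1/n) C(2n, n-1).
Using the identity C(2n, n-1) = C(2n, n) * n / (n+1), the unscaled factor equals C(2n, n) / (n+1) = C_n, the n-th Catalan number.
For n = 11: C_11 = C(22, 11) / 12 = 705432/12 = 58786.
With the 6^11 = 362797056 factor, the coefficient is 362797056 * 58786 = 21327387734016.

21327387734016


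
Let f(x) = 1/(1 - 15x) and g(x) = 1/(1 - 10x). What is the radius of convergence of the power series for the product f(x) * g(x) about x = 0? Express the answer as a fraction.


The radius of 1/(1 - 15x) is 1/15 (nearest singularity at x = 1/15), and the radius of 1/(1 - 10x) is 1/10.
The product f(x)*g(x) = 1/((1 - 15x)(1 - 10x)) has singularities at both 1/15 and 1/10, so its radius of convergence is the distance to the nearest one:
min(1/15, 1/10) = 1/15.

1/15


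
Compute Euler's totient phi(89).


phi(n) counts integers in [1, n] coprime to n. Using the multiplicative formula phi(n) = n * prod_{p | n} (1 - 1/p):
89 = 89, so
phi(89) = 89 * (1 - 1/89) = 88.

88


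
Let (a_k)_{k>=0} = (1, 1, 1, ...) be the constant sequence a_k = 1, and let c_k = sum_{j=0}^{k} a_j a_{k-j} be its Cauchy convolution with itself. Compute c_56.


Since a_j = 1 for all j >= 0, the convolution sum becomes
c_k = sum_{j=0}^{k} 1 * 1 = 1 * (k + 1).
Equivalently, the generating function of (a_k) is 1/(1 - x) and its square is 1/(1 - x)^2 = sum_{k>=0} 1(k + 1) x^k.
For k = 56: 1 * 57 = 57.

57


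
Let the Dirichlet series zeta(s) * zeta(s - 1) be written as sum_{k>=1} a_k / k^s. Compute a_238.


Convolution gives a_k = sum_{d | k} d * 1 = sum_{d | k} d = sigma(k), the sum of positive divisors of k.
For k = 238, the divisors are 1, 2, 7, 14, 17, 34, 119, 238, so
sigma(238) = 1 + 2 + 7 + 14 + 17 + 34 + 119 + 238 = 432.

432


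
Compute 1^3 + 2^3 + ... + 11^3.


This power sum has a closed form given by Faulhaber's formula
sum_{k=1}^{m} k^p = (1 / (p + 1)) * sum_{j=0}^{p} C(p + 1, j) B_j m^(p + 1 - j),
but for small m direct computation is fastest:
1 + 8 + 27 + 64 + 125 + 216 + 343 + 512 + 729 + 1000 + 1331 = 4356.

4356


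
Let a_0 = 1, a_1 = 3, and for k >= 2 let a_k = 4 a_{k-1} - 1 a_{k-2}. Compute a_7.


Iterating the recurrence forward:
a_0 = 1
a_1 = 3
a_2 = 4*3 - 1*1 = 11
a_3 = 4*11 - 1*3 = 41
a_4 = 4*41 - 1*11 = 153
a_5 = 4*153 - 1*41 = 571
a_6 = 4*571 - 1*153 = 2131
a_7 = 4*2131 - 1*571 = 7953
So a_7 = 7953.

7953


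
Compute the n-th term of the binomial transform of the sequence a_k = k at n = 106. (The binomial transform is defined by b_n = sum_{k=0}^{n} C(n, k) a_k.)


With a_k = k, b_n = sum_{k=0}^{n} C(n, k) k. Using k * C(n, k) = n * C(n-1, k-1) gives b_n = n * sum_{k>=1} C(n-1, k-1) = n * 2^(n-1).
For n = 106: 106 * 2^105 = 106 * 40564819207303340847894502572032 = 4299870835974154129876817272635392.

4299870835974154129876817272635392


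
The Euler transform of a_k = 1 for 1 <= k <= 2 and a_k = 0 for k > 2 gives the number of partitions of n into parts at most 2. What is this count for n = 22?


Partitions of 22 into parts at most 2:
Using generating function (1-x)^(-1)(1-x^2)^(-1),
the coefficient of x^22 = 12

12


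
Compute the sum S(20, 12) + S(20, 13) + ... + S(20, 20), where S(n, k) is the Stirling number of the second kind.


By definition, S(n, k) counts partitions of an n-set into exactly k nonempty blocks.
Computing row n = 20 for k = 12..20:
S(20, k): 411016633391, 61068660380, 6302524580, 452329200, 22350954, 741285, 15675, 190, 1
Sum = 478863255656.

478863255656


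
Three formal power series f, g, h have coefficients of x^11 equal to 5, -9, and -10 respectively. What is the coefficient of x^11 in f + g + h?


Series addition is componentwise:
5 + -9 + -10
= -14

-14


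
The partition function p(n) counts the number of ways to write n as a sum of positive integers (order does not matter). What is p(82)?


Using the generating function prod_{k>=1} 1/(1-x^k), we compute p(82).
By dynamic programming over parts 1 through 82:
p(82) = 20506255

20506255


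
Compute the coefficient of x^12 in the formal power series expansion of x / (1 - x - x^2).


Let f(x) = sum_{k>=0} a_k x^k. Multiplying f(x) * (1 - x - x^2) = x and matching coefficients gives a_0 = 0, a_1 = 1, and a_k = a_{k-1} + a_{k-2} for k >= 2. These are the Fibonacci numbers F_k.
Iterating from F_0 = 0, F_1 = 1:
F_0=0, F_1=1, F_2=1, F_3=2, F_4=3, F_5=5, F_6=8, F_7=13, F_8=21, F_9=34, ...
F_12 = 144.

144


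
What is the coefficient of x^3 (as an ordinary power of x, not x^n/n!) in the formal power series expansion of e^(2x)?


The exponential series is e^y = sum_{k>=0} y^k / k!. Substituting y = 2x gives
e^(2x) = sum_{k>=0} 2^k x^k / k!.
So the coefficient of x^n is a^n/n! with a = 2, n = 3:
2^3 / 3! = 8/6 = 4/3

4/3


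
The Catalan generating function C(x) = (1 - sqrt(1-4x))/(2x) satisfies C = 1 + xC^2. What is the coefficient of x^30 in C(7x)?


Substituting x -> 7x scales the n-th coefficient by 7^n, so [x^30] C(7x) = 7^30 * C_30.
C_30 = C(2*30, 30)/(31) = 118264581564861424/31 = 3814986502092304.
So 7^30 * 3814986502092304 = 22539340290692258087863249 * 3814986502092304 = 85987278975056192107290683147407127335696.

85987278975056192107290683147407127335696


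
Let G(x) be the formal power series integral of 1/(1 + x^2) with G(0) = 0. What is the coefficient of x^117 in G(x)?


1/(1 + x^2) = sum_{j>=0} (-1)^j x^(2j). Integrating termwise with G(0) = 0:
G(x) = sum_{j>=0} (-1)^j x^(2j+1) / (2j+1) = arctan(x).
Only odd powers are nonzero. For x^117 write 117 = 2*58 + 1, giving
(-1)^58 / 117 = 1/117 = 1/117.

1/117


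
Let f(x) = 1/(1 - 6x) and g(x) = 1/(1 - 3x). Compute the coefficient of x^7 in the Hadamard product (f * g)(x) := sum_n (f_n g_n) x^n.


f has coefficients f_k = 6^k and g has coefficients g_k = 3^k, so the Hadamard product has coefficient (f*g)_k = 6^k * 3^k = 18^k.
For k = 7: 18^7 = 612220032.

612220032


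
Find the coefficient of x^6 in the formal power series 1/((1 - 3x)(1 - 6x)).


By partial fractions or Cauchy convolution:
The coefficient equals sum_{k=0}^{6} 3^k * 6^(6-k).
= 92583

92583


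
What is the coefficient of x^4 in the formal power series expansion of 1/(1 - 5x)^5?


The general identity 1/(1 - c x)^r = sum_{k>=0} c^k C(k + r - 1, r - 1) x^k follows by substituting y = c x into 1/(1 - y)^r = sum_{k>=0} C(k + r - 1, r - 1) y^k.
For c = 5, r = 5, k = 4:
5^4 * C(8, 4) = 625 * 70 = 43750.

43750


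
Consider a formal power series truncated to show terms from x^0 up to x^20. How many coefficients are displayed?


From x^0 to x^20 inclusive, the count is 20 - 0 + 1 = 21.

21


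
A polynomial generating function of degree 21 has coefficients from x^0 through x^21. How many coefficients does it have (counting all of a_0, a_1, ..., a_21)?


A polynomial of degree 21 takes the form a_0 + a_1 x + ... + a_21 x^21.
The number of coefficients is 21 + 1 = 22.

22


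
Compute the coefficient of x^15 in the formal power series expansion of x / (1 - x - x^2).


Let f(x) = sum_{k>=0} a_k x^k. Multiplying f(x) * (1 - x - x^2) = x and matching coefficients gives a_0 = 0, a_1 = 1, and a_k = a_{k-1} + a_{k-2} for k >= 2. These are the Fibonacci numbers F_k.
Iterating from F_0 = 0, F_1 = 1:
F_0=0, F_1=1, F_2=1, F_3=2, F_4=3, F_5=5, F_6=8, F_7=13, F_8=21, F_9=34, ...
F_15 = 610.

610


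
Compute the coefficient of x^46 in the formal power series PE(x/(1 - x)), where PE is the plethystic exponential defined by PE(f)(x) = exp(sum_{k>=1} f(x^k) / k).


For f(x) = x/(1 - x) we have
sum_{k>=1} f(x^k) / k = sum_{k>=1} (1/k) * x^k / (1 - x^k) = sum_{k, m >= 1} x^(k m) / k,
which after exponentiating simplifies to
PE(x/(1 - x)) = prod_{k>=1} 1 / (1 - x^k).
This is the generating function for the partition function p(n), so the coefficient of x^46 is p(46).
Computing p(46) by dynamic programming over parts 1, 2, ..., 46: p(46) = 105558.

105558


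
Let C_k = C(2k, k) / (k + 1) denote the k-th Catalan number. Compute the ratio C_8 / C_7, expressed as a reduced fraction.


Using C_k = (2k)! / (k! (k+1)!), the ratio C_{k+1}/C_k simplifies to
C_{k+1}/C_k = [(2k+2)! / ((k+1)! (k+2)!)] * [k! (k+1)! / (2k)!]
 = (2k+2)(2k+1) / ((k+1)(k+2)) = 2(2k+1) / (k+2).
For k = 7: 2(2*7 + 1) / (7 + 2) = 30/9 = 10/3.

10/3


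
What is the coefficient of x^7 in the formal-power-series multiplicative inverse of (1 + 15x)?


The inverse is 1/(1 + 15x). Apply the geometric identity 1/(1 - y) = sum_{k>=0} y^k with y = -15x:
1/(1 + 15x) = sum_{k>=0} (-15)^k x^k.
So the coefficient of x^7 is (-15)^7 = -170859375.

-170859375


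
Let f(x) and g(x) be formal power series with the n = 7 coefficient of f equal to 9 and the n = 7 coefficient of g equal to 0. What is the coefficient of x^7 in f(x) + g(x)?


Addition of formal power series is termwise.
The coefficient of x^7 in f + g = 9 + 0
= 9

9


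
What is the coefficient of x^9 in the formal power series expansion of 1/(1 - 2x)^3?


The general identity 1/(1 - c x)^r = sum_{k>=0} c^k C(k + r - 1, r - 1) x^k follows by substituting y = c x into 1/(1 - y)^r = sum_{k>=0} C(k + r - 1, r - 1) y^k.
For c = 2, r = 3, k = 9:
2^9 * C(11, 2) = 512 * 55 = 28160.

28160


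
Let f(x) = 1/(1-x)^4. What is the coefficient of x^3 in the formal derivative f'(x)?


Differentiate: d/dx [ 1/(1-x)^r ] = r / (1-x)^(r+1).
Here r = 4, so f'(x) = 4 / (1-x)^5.
The expansion of 1/(1-x)^(r+1) has coefficient of x^n equal to C(n+r, r).
So the coefficient of x^3 in f'(x) is
4 * C(7, 4) = 4 * 35 = 140

140


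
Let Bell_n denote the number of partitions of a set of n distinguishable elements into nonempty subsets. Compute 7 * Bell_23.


Bell_23 can be computed from the Bell triangle or from Dobinski's identity Bell_n = (1/e) * sum_{k>=0} k^n / k!.
Computing Bell_23 = 44152005855084346.
Then 7 * 44152005855084346 = 309064040985590422.

309064040985590422


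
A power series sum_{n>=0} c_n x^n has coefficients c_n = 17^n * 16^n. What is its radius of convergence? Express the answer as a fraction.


By the root test (Cauchy-Hadamard), the radius is R = 1 / limsup_n |c_n|^(1/n).
Here |c_n|^(1/n) = (17^n * 16^n)^(1/n) = 17 * 16 = 272 for all n.
So R = 1/272 = 1/272.

1/272


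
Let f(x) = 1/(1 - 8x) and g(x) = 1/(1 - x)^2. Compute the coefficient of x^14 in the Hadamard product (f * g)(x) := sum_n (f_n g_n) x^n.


f has coefficients f_k = 8^k. For g = 1/(1 - x)^2 the coefficient is g_k = C(k + 1, 1) = k + 1. The Hadamard coefficient is (f * g)_k = 8^k * (k + 1).
For k = 14: 8^14 * 15 = 4398046511104 * 15 = 65970697666560.

65970697666560


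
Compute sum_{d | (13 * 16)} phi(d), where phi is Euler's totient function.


First, 13 * 16 = 208. One classical identity is sum_{d | n} phi(d) = n (each k in [1, n] has a unique gcd with n, and among the k's with gcd(k, n) = n/d there are phi(d) of them). So the sum equals 208. We also verify directly:
Divisors of 208: 1, 2, 4, 8, 13, 16, 26, 52, 104, 208.
phi values: 1, 1, 2, 4, 12, 8, 12, 24, 48, 96.
Sum = 208.

208


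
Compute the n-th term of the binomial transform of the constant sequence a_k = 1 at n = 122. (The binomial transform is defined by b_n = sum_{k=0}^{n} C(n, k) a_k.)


With a_k = 1 for all k, b_n = sum_{k=0}^{n} C(n, k) = 2^n by the binomial theorem.
For n = 122: 2^122 = 5316911983139663491615228241121378304.

5316911983139663491615228241121378304


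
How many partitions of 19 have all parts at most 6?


Using the generating function (1-x)^(-1)(1-x^2)^(-1)...(1-x^6)^(-1),
the coefficient of x^19 counts these restricted partitions.
Result = 235

235


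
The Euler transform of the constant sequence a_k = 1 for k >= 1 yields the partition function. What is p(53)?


The Euler transform converts the sequence a_k = 1 into the number of integer partitions.
Using the recurrence or dynamic programming:
p(53) = 329931

329931


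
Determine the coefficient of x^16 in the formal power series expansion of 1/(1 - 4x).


The geometric series identity gives 1/(1 - c x) = sum_{k>=0} c^k x^k, so the coefficient of x^k is c^k.
Here c = 4 and k = 16.
Computing: 4^16 = 4294967296

4294967296


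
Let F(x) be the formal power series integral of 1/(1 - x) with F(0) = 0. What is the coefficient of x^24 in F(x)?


1/(1 - x) = sum_{k>=0} x^k. Integrating termwise and using F(0) = 0 gives
F(x) = sum_{k>=0} x^(k+1) / (k+1) = sum_{m>=1} x^m / m = -ln(1 - x).
So the coefficient of x^24 is 1/24 = 1/24.

1/24


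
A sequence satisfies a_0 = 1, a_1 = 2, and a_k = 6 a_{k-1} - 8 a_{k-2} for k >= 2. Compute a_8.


The characteristic equation is t^2 - 6 t + 8 = 0, with roots r_1 = 4 and r_2 = 2 (so c_1 = r_1 + r_2, c_2 = -r_1 r_2 as required).
One can use the closed form a_n = A r_1^n + B r_2^n, but direct iteration is more reliable:
a_0 = 1, a_1 = 2, a_2 = 4, a_3 = 8, a_4 = 16, a_5 = 32, a_6 = 64, a_7 = 128, a_8 = 256.
So a_8 = 256.

256


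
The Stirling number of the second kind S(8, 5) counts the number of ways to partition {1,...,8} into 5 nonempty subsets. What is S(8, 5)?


Using the explicit formula S(n,k) = (1/k!) sum_{j=0}^{k} (-1)^(k-j) C(k,j) j^n:
S(8, 5) = 1050
Equivalently, S(n,k) is n! times the coefficient of x^n in the EGF (e^x - 1)^k / k!.

1050


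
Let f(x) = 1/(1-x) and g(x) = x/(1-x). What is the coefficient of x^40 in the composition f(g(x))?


First simplify the composition: f(g(x)) = 1/(1 - x/(1-x)) = (1-x)/((1-x) - x) = (1-x)/(1-2x).
Now extract the coefficient. Write (1-x)/(1-2x) = 1/(1-2x) - x/(1-2x).
The coefficient of x^n in 1/(1-2x) is 2^n, and in x/(1-2x) is 2^(n-1) (for n >= 1).
So the coefficient of x^40 is 2^40 - 2^39 = 1099511627776 - 549755813888 = 549755813888.

549755813888


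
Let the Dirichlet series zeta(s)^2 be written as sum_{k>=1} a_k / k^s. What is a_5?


The Dirichlet convolution of the constant function 1 with itself gives (1 * 1)(k) = sum_{d | k} 1 = d(k), the number of positive divisors of k.
Since zeta(s) = sum_{k>=1} 1/k^s, we have zeta(s)^2 = sum_{k>=1} d(k)/k^s, so a_k = d(k).
For k = 5: the divisors are 1, 5.
Count = 2.

2


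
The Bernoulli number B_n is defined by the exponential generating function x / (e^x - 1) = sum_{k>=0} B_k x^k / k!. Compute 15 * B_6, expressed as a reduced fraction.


Bernoulli numbers can also be computed recursively via B_0 = 1 and sum_{j=0}^{m} C(m+1, j) B_j = 0 for m >= 1. Odd-index Bernoulli numbers vanish for k >= 3.
Computing B_6 = 1/42, so 15 * B_6 = 15 * 1/42 = 5/14.

5/14


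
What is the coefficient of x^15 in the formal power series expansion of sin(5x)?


The Maclaurin series is sin(t) = sum_{k>=0} (-1)^k t^(2k+1) / (2k+1)!, so substituting t = 5x, only odd powers of x are nonzero, with coefficient of x^(2k+1) equal to (-1)^k 5^(2k+1) / (2k+1)!.
Write 15 = 2*7 + 1, giving the coefficient (-1)^7 * 5^15 / 15! = -30517578125/1307674368000 = -244140625/10461394944.

-244140625/10461394944


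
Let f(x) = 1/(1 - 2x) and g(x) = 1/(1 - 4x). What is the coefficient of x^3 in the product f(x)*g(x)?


The coefficient of x^n in f*g is the Cauchy product: sum_{k=0}^{n} a^k * b^(n-k).
With a=2, b=4, n=3:
sum_{k=0}^{3} 2^k * 4^(3-k)
= 120

120


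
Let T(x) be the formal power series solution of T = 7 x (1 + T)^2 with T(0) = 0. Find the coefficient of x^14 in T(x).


Apply the Lagrange inversion formula: if T = 7 x * phi(T) with phi(t) = (1 + t)^2, then [x^n] T = 7^n * (1/n) [t^(n-1)] phi(t)^n = 7^n * (1/n) [t^(n-1)] (1 + t)^(2n) = 7^n * (1/n) C(2n, n-1).
Using the identity C(2n, n-1) = C(2n, n) * n / (n+1), the unscaled factor equals C(2n, n) / (n+1) = C_n, the n-th Catalan number.
For n = 14: C_14 = C(28, 14) / 15 = 40116600/15 = 2674440.
With the 7^14 = 678223072849 factor, the coefficient is 678223072849 * 2674440 = 1813866914950279560.

1813866914950279560


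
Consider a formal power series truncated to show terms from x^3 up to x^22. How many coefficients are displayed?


From x^3 to x^22 inclusive, the count is 22 - 3 + 1 = 20.

20


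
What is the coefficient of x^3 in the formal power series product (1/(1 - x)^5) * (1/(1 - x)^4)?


Combine the factors: (1/(1 - x)^5) * (1/(1 - x)^4) = 1/(1 - x)^9.
Then use 1/(1 - x)^r = sum_{k>=0} C(k + r - 1, r - 1) x^k with r = 9 and k = 3:
C(11, 8) = 165.

165


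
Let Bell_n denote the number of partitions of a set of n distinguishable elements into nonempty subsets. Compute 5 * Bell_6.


Bell_6 can be computed from the Bell triangle or from Dobinski's identity Bell_n = (1/e) * sum_{k>=0} k^n / k!.
Computing Bell_6 = 203.
Then 5 * 203 = 1015.

1015


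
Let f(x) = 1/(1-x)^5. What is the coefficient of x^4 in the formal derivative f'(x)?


Differentiate: d/dx [ 1/(1-x)^r ] = r / (1-x)^(r+1).
Here r = 5, so f'(x) = 5 / (1-x)^6.
The expansion of 1/(1-x)^(r+1) has coefficient of x^n equal to C(n+r, r).
So the coefficient of x^4 in f'(x) is
5 * C(9, 5) = 5 * 126 = 630

630


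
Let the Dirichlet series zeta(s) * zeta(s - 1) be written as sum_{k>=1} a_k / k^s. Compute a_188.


Convolution gives a_k = sum_{d | k} d * 1 = sum_{d | k} d = sigma(k), the sum of positive divisors of k.
For k = 188, the divisors are 1, 2, 4, 47, 94, 188, so
sigma(188) = 1 + 2 + 4 + 47 + 94 + 188 = 336.

336


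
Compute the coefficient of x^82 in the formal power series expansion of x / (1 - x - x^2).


Let f(x) = sum_{k>=0} a_k x^k. Multiplying f(x) * (1 - x - x^2) = x and matching coefficients gives a_0 = 0, a_1 = 1, and a_k = a_{k-1} + a_{k-2} for k >= 2. These are the Fibonacci numbers F_k.
Iterating from F_0 = 0, F_1 = 1:
F_0=0, F_1=1, F_2=1, F_3=2, F_4=3, F_5=5, F_6=8, F_7=13, F_8=21, F_9=34, ...
F_82 = 61305790721611591.

61305790721611591


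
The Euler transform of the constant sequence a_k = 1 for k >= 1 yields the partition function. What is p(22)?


The Euler transform converts the sequence a_k = 1 into the number of integer partitions.
Using the recurrence or dynamic programming:
p(22) = 1002

1002


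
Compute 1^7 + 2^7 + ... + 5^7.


This power sum has a closed form given by Faulhaber's formula
sum_{k=1}^{m} k^p = (1 / (p + 1)) * sum_{j=0}^{p} C(p + 1, j) B_j m^(p + 1 - j),
but for small m direct computation is fastest:
1 + 128 + 2187 + 16384 + 78125 = 96825.

96825


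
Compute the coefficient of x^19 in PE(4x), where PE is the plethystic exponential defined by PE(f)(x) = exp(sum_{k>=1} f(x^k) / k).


With f(x) = 4x, the exponent is sum_{k>=1} 4 x^k / k = 4 * (-ln(1 - x)). Exponentiating:
PE(4x) = exp(-4 ln(1 - x)) = 1/(1 - x)^4.
By the negative binomial expansion, [x^n] 1/(1 - x)^4 = C(n + 3, 3).
For n = 19: C(22, 3) = 1540.

1540


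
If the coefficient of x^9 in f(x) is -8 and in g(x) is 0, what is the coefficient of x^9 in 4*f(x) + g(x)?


Scalar multiplication scales coefficients: 4 * -8 = -32.
Then add the g coefficient: -32 + 0
= -32

-32


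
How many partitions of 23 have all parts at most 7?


Using the generating function (1-x)^(-1)(1-x^2)^(-1)...(1-x^7)^(-1),
the coefficient of x^23 counts these restricted partitions.
Result = 618

618


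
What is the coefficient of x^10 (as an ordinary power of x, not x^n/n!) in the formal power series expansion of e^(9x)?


The exponential series is e^y = sum_{k>=0} y^k / k!. Substituting y = 9x gives
e^(9x) = sum_{k>=0} 9^k x^k / k!.
So the coefficient of x^n is a^n/n! with a = 9, n = 10:
9^10 / 10! = 3486784401/3628800 = 43046721/44800

43046721/44800


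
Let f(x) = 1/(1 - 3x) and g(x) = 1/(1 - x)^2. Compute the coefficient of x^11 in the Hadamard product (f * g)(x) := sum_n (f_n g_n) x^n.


f has coefficients f_k = 3^k. For g = 1/(1 - x)^2 the coefficient is g_k = C(k + 1, 1) = k + 1. The Hadamard coefficient is (f * g)_k = 3^k * (k + 1).
For k = 11: 3^11 * 12 = 177147 * 12 = 2125764.

2125764


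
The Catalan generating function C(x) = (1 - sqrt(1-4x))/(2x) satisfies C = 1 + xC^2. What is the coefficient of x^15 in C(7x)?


Substituting x -> 7x scales the n-th coefficient by 7^n, so [x^15] C(7x) = 7^15 * C_15.
C_15 = C(2*15, 15)/(16) = 155117520/16 = 9694845.
So 7^15 * 9694845 = 4747561509943 * 9694845 = 46026872966863343835.

46026872966863343835


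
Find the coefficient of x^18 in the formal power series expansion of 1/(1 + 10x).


Write 1/(1 + c x) = 1/(1 - (-c) x) and apply the geometric-series identity
1/(1 - y) = sum_{k>=0} y^k to get 1/(1 + c x) = sum_{k>=0} (-c)^k x^k.
So the coefficient of x^k is (-c)^k = (-1)^k * c^k.
Here c = 10 and k = 18:
(-10)^18 = 1 * 1000000000000000000 = 1000000000000000000

1000000000000000000


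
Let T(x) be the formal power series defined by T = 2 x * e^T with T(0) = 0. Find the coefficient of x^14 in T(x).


Apply the Lagrange inversion formula: if T = 2 x * phi(T) with phi(t) = e^t, then
[x^n] T = 2^n * (1/n) [t^(n-1)] phi(t)^n = 2^n * (1/n) [t^(n-1)] e^(n t) = 2^n * (1/n) * n^(n-1) / (n-1)! = 2^n * n^(n-1) / n!.
When c = 1 this is the Cayley count of rooted labeled trees on n vertices, divided by n!.
For n = 14: 2^14 * 14^13 / 14! = 16384 * 793714773254144/87178291200 = 129586085429248/868725.

129586085429248/868725


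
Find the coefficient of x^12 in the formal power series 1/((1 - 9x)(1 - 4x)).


By partial fractions or Cauchy convolution:
The coefficient equals sum_{k=0}^{12} 9^k * 4^(12-k).
= 508359743893

508359743893


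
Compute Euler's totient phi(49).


phi(n) counts integers in [1, n] coprime to n. Using the multiplicative formula phi(n) = n * prod_{p | n} (1 - 1/p):
49 = 7^2, so
phi(49) = 49 * (1 - 1/7) = 42.

42


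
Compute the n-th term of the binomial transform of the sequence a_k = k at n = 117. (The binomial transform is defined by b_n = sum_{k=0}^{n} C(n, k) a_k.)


With a_k = k, b_n = sum_{k=0}^{n} C(n, k) k. Using k * C(n, k) = n * C(n-1, k-1) gives b_n = n * sum_{k>=1} C(n-1, k-1) = n * 2^(n-1).
For n = 117: 117 * 2^116 = 117 * 83076749736557242056487941267521536 = 9719979719177197320609089128300019712.

9719979719177197320609089128300019712


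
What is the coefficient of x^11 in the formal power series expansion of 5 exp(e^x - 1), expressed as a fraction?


exp(e^x - 1) is the exponential generating function for the Bell numbers Bell_k: exp(e^x - 1) = sum_{k>=0} Bell_k x^k / k!.
So the coefficient of x^11 in 5 exp(e^x - 1) is 5 Bell_11 / 11!.
Computing: Bell_11 = 678570 and 11! = 39916800, giving
5 * 678570/39916800 = 22619/266112.

22619/266112


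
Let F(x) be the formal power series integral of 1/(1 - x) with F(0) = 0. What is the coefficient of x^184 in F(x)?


1/(1 - x) = sum_{k>=0} x^k. Integrating termwise and using F(0) = 0 gives
F(x) = sum_{k>=0} x^(k+1) / (k+1) = sum_{m>=1} x^m / m = -ln(1 - x).
So the coefficient of x^184 is 1/184 = 1/184.

1/184


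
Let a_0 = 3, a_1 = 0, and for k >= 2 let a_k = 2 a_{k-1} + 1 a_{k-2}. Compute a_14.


Iterating the recurrence forward:
a_0 = 3
a_1 = 0
a_2 = 2*0 + 1*3 = 3
a_3 = 2*3 + 1*0 = 6
a_4 = 2*6 + 1*3 = 15
a_5 = 2*15 + 1*6 = 36
a_6 = 2*36 + 1*15 = 87
a_7 = 2*87 + 1*36 = 210
a_8 = 2*210 + 1*87 = 507
a_9 = 2*507 + 1*210 = 1224
a_10 = 2*1224 + 1*507 = 2955
a_11 = 2*2955 + 1*1224 = 7134
a_12 = 2*7134 + 1*2955 = 17223
a_13 = 2*17223 + 1*7134 = 41580
a_14 = 2*41580 + 1*17223 = 100383
So a_14 = 100383.

100383


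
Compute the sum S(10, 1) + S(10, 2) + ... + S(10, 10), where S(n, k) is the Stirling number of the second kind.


By definition, S(n, k) counts partitions of an n-set into exactly k nonempty blocks.
Computing row n = 10 for k = 1..10:
S(10, k): 1, 511, 9330, 34105, 42525, 22827, 5880, 750, 45, 1
Sum = 115975. (This equals Bell_10 since the sum runs over all k.)

115975


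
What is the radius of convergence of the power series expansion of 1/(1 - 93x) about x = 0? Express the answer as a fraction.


Expanding 1/(1 - 93x) = sum_{k>=0} 93^k x^k, the series converges when |93x| < 1, i.e., |x| < 1/93.
So the radius of convergence is 1/93 = 1/93.

1/93


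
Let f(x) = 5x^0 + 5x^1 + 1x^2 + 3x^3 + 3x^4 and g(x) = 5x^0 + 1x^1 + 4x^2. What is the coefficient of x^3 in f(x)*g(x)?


Cauchy product at x^3:
5*4 + 1*1 + 3*5
= 36

36


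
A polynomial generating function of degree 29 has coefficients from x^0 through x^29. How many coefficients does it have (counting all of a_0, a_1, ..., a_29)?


A polynomial of degree 29 takes the form a_0 + a_1 x + ... + a_29 x^29.
The number of coefficients is 29 + 1 = 30.

30


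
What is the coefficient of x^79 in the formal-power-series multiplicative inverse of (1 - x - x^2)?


Let the inverse be f(x) = sum_{k>=0} a_k x^k. From f(x) * (1 - x - x^2) = 1 and matching coefficients:
 x^0: a_0 = 1.
 x^1: a_1 - a_0 = 0, so a_1 = 1.
 x^k (k >= 2): a_k - a_{k-1} - a_{k-2} = 0, i.e. a_k = a_{k-1} + a_{k-2}.
This is the Fibonacci-type recurrence shifted so that a_0 = a_1 = 1.
Iterating: a_0=1, a_1=1, a_2=2, a_3=3, a_4=5, a_5=8, a_6=13, a_7=21, a_8=34, a_9=55, ...
a_79 = 23416728348467685.

23416728348467685


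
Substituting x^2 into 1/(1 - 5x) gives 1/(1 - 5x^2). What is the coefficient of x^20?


The coefficient of x^(2m) in 1/(1 - 5x^2) is 5^m.
With n = 20 = 2*10, the coefficient is 5^10 = 9765625.

9765625


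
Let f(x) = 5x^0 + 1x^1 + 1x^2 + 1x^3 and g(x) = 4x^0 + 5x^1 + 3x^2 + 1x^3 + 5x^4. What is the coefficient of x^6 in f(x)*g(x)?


Cauchy product at x^6:
1*5 + 1*1
= 6

6


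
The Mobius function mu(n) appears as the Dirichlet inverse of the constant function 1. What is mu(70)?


70 = 2 * 5 * 7 (all distinct primes).
mu(70) = (-1)^3 = -1

-1


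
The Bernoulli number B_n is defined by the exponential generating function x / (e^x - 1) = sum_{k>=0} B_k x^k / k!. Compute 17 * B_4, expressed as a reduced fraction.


Bernoulli numbers can also be computed recursively via B_0 = 1 and sum_{j=0}^{m} C(m+1, j) B_j = 0 for m >= 1. Odd-index Bernoulli numbers vanish for k >= 3.
Computing B_4 = -1/30, so 17 * B_4 = 17 * -1/30 = -17/30.

-17/30


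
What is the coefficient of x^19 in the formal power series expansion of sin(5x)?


The Maclaurin series is sin(t) = sum_{k>=0} (-1)^k t^(2k+1) / (2k+1)!, so substituting t = 5x, only odd powers of x are nonzero, with coefficient of x^(2k+1) equal to (-1)^k 5^(2k+1) / (2k+1)!.
Write 19 = 2*9 + 1, giving the coefficient (-1)^9 * 5^19 / 19! = -19073486328125/121645100408832000 = -152587890625/973160803270656.

-152587890625/973160803270656


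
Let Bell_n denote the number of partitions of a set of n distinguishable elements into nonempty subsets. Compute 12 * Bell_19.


Bell_19 can be computed from the Bell triangle or from Dobinski's identity Bell_n = (1/e) * sum_{k>=0} k^n / k!.
Computing Bell_19 = 5832742205057.
Then 12 * 5832742205057 = 69992906460684.

69992906460684


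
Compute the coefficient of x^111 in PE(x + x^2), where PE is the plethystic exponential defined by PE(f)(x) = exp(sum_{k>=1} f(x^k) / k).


With f(x) = x + x^2, the exponent is sum_{k>=1} (x^k + x^(2k)) / k = -ln(1 - x) - ln(1 - x^2). Exponentiating:
PE(x + x^2) = 1 / ((1 - x)(1 - x^2)).
This is the generating function for partitions of n into parts of size 1 or 2. The number of 2's can be any j in 0..55, and the rest are 1's, so
[x^111] = floor(111/2) + 1 = 56.

56


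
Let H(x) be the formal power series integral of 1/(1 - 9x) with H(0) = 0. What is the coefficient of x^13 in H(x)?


1/(1 - 9x) = sum_{k>=0} 9^k x^k. Integrating termwise with H(0) = 0:
H(x) = sum_{k>=0} 9^k x^(k+1) / (k+1) = sum_{m>=1} 9^(m-1) x^m / m.
For m = 13: 9^12/13 = 282429536481/13 = 282429536481/13.

282429536481/13


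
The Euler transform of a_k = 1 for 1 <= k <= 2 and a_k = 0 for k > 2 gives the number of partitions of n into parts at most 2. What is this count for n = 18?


Partitions of 18 into parts at most 2:
Using generating function (1-x)^(-1)(1-x^2)^(-1),
the coefficient of x^18 = 10

10


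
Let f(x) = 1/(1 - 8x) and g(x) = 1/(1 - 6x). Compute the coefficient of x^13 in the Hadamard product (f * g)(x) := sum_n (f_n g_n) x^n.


f has coefficients f_k = 8^k and g has coefficients g_k = 6^k, so the Hadamard product has coefficient (f*g)_k = 8^k * 6^k = 48^k.
For k = 13: 48^13 = 7180192468708211294208.

7180192468708211294208


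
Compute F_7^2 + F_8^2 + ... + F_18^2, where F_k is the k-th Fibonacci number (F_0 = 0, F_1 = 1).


There is a standard identity sum_{k=0}^{N} F_k^2 = F_N * F_{N+1} (proved inductively from the telescoping relation F_k^2 = F_k F_{k+1} - F_{k-1} F_k). Then
sum_{k=7}^{18} F_k^2 = F_18 F_19 - F_6 F_7.
Computing: F_18 = 2584, F_19 = 4181, F_6 = 8, F_7 = 13.
Sum = 2584 * 4181 - 8 * 13 = 10803600.

10803600


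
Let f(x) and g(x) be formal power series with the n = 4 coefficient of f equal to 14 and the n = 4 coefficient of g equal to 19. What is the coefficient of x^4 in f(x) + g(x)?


Addition of formal power series is termwise.
The coefficient of x^4 in f + g = 14 + 19
= 33

33


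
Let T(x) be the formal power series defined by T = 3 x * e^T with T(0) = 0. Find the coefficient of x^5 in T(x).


Apply the Lagrange inversion formula: if T = 3 x * phi(T) with phi(t) = e^t, then
[x^n] T = 3^n * (1/n) [t^(n-1)] phi(t)^n = 3^n * (1/n) [t^(n-1)] e^(n t) = 3^n * (1/n) * n^(n-1) / (n-1)! = 3^n * n^(n-1) / n!.
When c = 1 this is the Cayley count of rooted labeled trees on n vertices, divided by n!.
For n = 5: 3^5 * 5^4 / 5! = 243 * 625/120 = 10125/8.

10125/8


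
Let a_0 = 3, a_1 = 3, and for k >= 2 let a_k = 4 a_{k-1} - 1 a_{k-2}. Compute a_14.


Iterating the recurrence forward:
a_0 = 3
a_1 = 3
a_2 = 4*3 - 1*3 = 9
a_3 = 4*9 - 1*3 = 33
a_4 = 4*33 - 1*9 = 123
a_5 = 4*123 - 1*33 = 459
a_6 = 4*459 - 1*123 = 1713
a_7 = 4*1713 - 1*459 = 6393
a_8 = 4*6393 - 1*1713 = 23859
a_9 = 4*23859 - 1*6393 = 89043
a_10 = 4*89043 - 1*23859 = 332313
a_11 = 4*332313 - 1*89043 = 1240209
a_12 = 4*1240209 - 1*332313 = 4628523
a_13 = 4*4628523 - 1*1240209 = 17273883
a_14 = 4*17273883 - 1*4628523 = 64467009
So a_14 = 64467009.

64467009


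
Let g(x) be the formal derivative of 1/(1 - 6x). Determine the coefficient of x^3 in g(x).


Differentiate termwise: d/dx sum_{k>=0} 6^k x^k = sum_{k>=1} k 6^k x^(k-1) = sum_{j>=0} (j+1) 6^(j+1) x^j.
Equivalently, d/dx [1/(1 - 6x)] = 6/(1 - 6x)^2.
For j = 3: 4 * 6^4 = 4 * 1296 = 5184.

5184


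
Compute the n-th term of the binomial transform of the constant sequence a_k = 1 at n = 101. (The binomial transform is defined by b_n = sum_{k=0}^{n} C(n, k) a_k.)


With a_k = 1 for all k, b_n = sum_{k=0}^{n} C(n, k) = 2^n by the binomial theorem.
For n = 101: 2^101 = 2535301200456458802993406410752.

2535301200456458802993406410752


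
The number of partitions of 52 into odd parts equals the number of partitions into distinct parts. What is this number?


Computing partitions of 52 into odd parts (1, 3, 5, ...):
Using the generating function prod_{k>=0} 1/(1-x^(2k+1)),
the count is 4582

4582


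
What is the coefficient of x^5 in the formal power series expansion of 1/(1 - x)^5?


The negative binomial / multiset identity is
1/(1 - x)^r = sum_{k>=0} C(k + r - 1, r - 1) x^k.
Here r = 5 and k = 5, so the coefficient is
C(5 + 4, 4) = C(9, 4)
= 126

126


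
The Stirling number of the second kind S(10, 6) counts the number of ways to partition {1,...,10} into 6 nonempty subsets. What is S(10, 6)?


Using the explicit formula S(n,k) = (1/k!) sum_{j=0}^{k} (-1)^(k-j) C(k,j) j^n:
S(10, 6) = 22827
Equivalently, S(n,k) is n! times the coefficient of x^n in the EGF (e^x - 1)^k / k!.

22827


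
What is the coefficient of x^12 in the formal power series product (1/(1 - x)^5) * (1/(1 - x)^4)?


Combine the factors: (1/(1 - x)^5) * (1/(1 - x)^4) = 1/(1 - x)^9.
Then use 1/(1 - x)^r = sum_{k>=0} C(k + r - 1, r - 1) x^k with r = 9 and k = 12:
C(20, 8) = 125970.

125970


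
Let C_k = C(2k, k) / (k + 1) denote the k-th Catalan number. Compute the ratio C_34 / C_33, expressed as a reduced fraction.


Using C_k = (2k)! / (k! (k+1)!), the ratio C_{k+1}/C_k simplifies to
C_{k+1}/C_k = [(2k+2)! / ((k+1)! (k+2)!)] * [k! (k+1)! / (2k)!]
 = (2k+2)(2k+1) / ((k+1)(k+2)) = 2(2k+1) / (k+2).
For k = 33: 2(2*33 + 1) / (33 + 2) = 134/35 = 134/35.

134/35


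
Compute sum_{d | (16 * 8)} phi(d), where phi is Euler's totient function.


First, 16 * 8 = 128. One classical identity is sum_{d | n} phi(d) = n (each k in [1, n] has a unique gcd with n, and among the k's with gcd(k, n) = n/d there are phi(d) of them). So the sum equals 128. We also verify directly:
Divisors of 128: 1, 2, 4, 8, 16, 32, 64, 128.
phi values: 1, 1, 2, 4, 8, 16, 32, 64.
Sum = 128.

128


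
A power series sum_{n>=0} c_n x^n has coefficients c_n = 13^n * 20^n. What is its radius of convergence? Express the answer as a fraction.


By the root test (Cauchy-Hadamard), the radius is R = 1 / limsup_n |c_n|^(1/n).
Here |c_n|^(1/n) = (13^n * 20^n)^(1/n) = 13 * 20 = 260 for all n.
So R = 1/260 = 1/260.

1/260


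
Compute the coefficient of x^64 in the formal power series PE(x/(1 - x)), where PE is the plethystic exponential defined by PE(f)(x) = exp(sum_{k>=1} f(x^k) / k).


For f(x) = x/(1 - x) we have
sum_{k>=1} f(x^k) / k = sum_{k>=1} (1/k) * x^k / (1 - x^k) = sum_{k, m >= 1} x^(k m) / k,
which after exponentiating simplifies to
PE(x/(1 - x)) = prod_{k>=1} 1 / (1 - x^k).
This is the generating function for the partition function p(n), so the coefficient of x^64 is p(64).
Computing p(64) by dynamic programming over parts 1, 2, ..., 64: p(64) = 1741630.

1741630
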